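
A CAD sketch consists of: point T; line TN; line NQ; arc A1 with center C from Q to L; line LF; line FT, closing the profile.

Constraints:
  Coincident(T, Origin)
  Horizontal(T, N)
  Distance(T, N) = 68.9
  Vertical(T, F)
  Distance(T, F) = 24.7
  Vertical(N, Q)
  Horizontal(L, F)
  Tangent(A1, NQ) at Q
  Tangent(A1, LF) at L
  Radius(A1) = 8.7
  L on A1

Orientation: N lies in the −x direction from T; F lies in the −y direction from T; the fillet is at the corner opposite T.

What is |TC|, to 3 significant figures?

62.3

T and F share the same x with |TF| = 24.7 and F on the −y side, so F = (0.00, -24.7). The virtual corner opposite T is at (-68.9, -24.7). The tangent condition forces CQ to be normal to NQ and tangency of A1 to LF means the radius CL is perpendicular to LF, with radius 8.7, so the center C sits 8.7 in from both sides at C = (-60.2, -16.0). Then |TC| = |C − T| = 62.3.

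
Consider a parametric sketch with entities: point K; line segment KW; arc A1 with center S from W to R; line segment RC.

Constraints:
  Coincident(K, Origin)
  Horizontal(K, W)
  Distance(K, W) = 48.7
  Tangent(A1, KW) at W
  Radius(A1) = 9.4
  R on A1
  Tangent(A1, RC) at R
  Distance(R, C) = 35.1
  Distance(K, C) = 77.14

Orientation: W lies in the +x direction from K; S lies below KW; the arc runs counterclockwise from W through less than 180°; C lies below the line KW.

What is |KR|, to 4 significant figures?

44.43

Checks: K = (0.00, 0.00) ✓; |SW| = 9.400 ✓; |SR| = 9.400 ✓; ∠(SR, RC) = 90.00° ✓; |RC| = 35.10 ✓; |KC| = 77.14 ✓.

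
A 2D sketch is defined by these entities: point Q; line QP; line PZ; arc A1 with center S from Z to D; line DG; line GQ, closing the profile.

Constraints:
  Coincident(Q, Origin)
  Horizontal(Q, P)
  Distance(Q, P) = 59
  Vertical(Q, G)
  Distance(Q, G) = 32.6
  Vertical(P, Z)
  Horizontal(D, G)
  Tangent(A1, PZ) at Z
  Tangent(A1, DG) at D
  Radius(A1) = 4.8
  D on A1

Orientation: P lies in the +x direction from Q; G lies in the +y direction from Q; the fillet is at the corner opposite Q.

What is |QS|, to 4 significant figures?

60.91

Q is at the origin; QP is horizontal with |QP| = 59.0 and P on the +x side, so P = (59.00, 0.000). QG is vertical with |QG| = 32.6 and G on the +y side, so G = (0.000, 32.60). The virtual corner opposite Q is at (59.00, 32.60). The tangent condition forces SZ to be normal to PZ and A1 meets DG tangentially, so SD is at right angles to DG, with radius 4.8, so the center S sits 4.8 in from both sides at S = (54.20, 27.80). Then |QS| = |S − Q| = 60.91.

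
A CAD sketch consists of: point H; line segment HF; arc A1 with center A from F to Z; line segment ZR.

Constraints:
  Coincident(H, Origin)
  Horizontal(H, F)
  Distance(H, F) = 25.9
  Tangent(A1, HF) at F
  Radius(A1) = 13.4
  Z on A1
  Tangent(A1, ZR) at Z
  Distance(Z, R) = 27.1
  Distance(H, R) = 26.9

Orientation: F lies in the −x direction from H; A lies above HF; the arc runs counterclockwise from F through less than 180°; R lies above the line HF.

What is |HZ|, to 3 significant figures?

16.1

Checks: |AF| = 13.40 ✓; |AZ| = 13.40 ✓; ∠(AZ, ZR) = 90.00° ✓; |ZR| = 27.10 ✓; |HR| = 26.90 ✓.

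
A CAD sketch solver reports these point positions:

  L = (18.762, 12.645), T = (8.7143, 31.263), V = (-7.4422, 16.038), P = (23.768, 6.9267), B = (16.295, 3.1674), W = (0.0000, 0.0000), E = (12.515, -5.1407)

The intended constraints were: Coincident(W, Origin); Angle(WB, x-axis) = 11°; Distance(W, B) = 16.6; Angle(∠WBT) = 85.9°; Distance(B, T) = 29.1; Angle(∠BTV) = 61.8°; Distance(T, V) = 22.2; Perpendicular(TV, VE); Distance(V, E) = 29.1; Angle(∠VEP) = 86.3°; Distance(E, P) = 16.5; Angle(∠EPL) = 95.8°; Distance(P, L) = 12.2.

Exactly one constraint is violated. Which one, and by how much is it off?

Distance(P, L) = 12.2 — off by 4.60.

W = (0.00, 0.00) ✓; WB at 11.00° ✓; |WB| = 16.60 ✓; ∠WBT = 85.90° ✓; |BT| = 29.10 ✓; ∠BTV = 61.80° ✓; |TV| = 22.20 ✓; ∠(TV, VE) = 90.00° ✓; |VE| = 29.10 ✓; ∠VEP = 86.30° ✓; |EP| = 16.50 ✓; ∠EPL = 95.80° ✓; |PL| = 7.600 ✗.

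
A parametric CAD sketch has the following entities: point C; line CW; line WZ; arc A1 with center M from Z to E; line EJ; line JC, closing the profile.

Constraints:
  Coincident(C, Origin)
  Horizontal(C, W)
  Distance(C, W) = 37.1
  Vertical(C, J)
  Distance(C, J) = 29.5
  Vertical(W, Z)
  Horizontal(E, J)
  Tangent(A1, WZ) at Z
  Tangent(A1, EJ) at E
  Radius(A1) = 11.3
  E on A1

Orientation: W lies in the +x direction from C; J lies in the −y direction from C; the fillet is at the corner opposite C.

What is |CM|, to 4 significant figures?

31.57

C is at the origin; C and W share the same y with |CW| = 37.1 and W on the +x side, so W = (37.10, 0.000). CJ is vertical with |CJ| = 29.5 and J on the −y side, so J = (0.000, -29.50). The virtual corner opposite C is at (37.10, -29.50). Since A1 is tangent to WZ there, MZ ⟂ WZ and tangency of A1 to EJ means the radius ME is perpendicular to EJ, with radius 11.3, so the center M sits 11.3 in from both sides at M = (25.80, -18.20). Then |CM| = |M − C| = 31.57.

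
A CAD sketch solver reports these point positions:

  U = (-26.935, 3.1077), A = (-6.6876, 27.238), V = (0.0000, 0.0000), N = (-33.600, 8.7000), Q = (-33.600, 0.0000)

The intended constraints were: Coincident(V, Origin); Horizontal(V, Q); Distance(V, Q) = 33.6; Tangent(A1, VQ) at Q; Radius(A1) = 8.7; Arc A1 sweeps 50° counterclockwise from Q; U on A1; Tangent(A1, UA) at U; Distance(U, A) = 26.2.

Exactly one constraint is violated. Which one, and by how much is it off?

Distance(U, A) = 26.2 — off by 5.30.

V = (0.00, 0.00) ✓; V.y = 0.00, Q.y = 0.00 ✓; |VQ| = 33.60 ✓; ∠(NQ, QV) = 90.00° ✓; |NQ| = 8.700 ✓; bearing(N→U) − bearing(N→Q) = 50.00° ✓; |NU| = 8.700 ✓; ∠(NU, UA) = 90.00° ✓; |UA| = 31.50 ✗.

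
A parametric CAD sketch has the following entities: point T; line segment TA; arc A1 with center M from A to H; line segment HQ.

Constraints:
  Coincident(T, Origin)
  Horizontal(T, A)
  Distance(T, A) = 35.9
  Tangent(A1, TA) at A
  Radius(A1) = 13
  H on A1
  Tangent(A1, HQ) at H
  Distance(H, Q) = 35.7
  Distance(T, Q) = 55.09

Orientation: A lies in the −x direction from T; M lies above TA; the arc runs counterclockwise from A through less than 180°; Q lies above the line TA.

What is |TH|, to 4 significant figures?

26.66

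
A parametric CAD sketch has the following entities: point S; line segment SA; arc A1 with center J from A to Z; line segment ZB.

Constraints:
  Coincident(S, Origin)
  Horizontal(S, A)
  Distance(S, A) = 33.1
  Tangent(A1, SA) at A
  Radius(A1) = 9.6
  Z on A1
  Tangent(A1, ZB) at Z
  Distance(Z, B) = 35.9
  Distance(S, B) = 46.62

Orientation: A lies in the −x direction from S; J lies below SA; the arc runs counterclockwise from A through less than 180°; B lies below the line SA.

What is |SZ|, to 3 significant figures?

43.4

S is at the origin; S and A share the same y with |SA| = 33.1 and A on the −x side, so A = (-33.1, 0.00). Since A1 is tangent to SA there, JA ⟂ SA, so J = A + (0, -9.6) = (-33.1, -9.60). Since JZ ⟂ ZB (tangency), |JB| = √(9.6² + 35.9²) = 37.2 regardless of where Z sits on A1. So B lies on both circle(S, 46.62) and circle(J, 37.2); the below-SA intersection is B = (-17.4, -43.3). Z is the foot of the tangent from B: Z = (-40.5, -15.8).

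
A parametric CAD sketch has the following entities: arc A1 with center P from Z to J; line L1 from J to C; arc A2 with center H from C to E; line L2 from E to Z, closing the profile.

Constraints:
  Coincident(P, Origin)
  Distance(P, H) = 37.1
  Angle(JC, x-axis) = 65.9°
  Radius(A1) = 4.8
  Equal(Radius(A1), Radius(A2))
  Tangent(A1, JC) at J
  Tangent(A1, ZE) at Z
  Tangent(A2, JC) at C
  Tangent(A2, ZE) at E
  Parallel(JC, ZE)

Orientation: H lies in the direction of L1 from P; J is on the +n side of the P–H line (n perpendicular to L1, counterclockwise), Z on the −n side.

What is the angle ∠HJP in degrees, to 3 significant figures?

82.6°

The slot axis is L1's direction at 65.9°, so u = (cos 65.9°, sin 65.9°) = (0.408, 0.913) and n = (−sin 65.9°, cos 65.9°) = (-0.913, 0.408). P is at the origin and H lies 37.1 along u from P, so H = 37.1·u = (15.1, 33.9). Tangency of A1 to both parallel lines with radius 4.8 puts J and Z at P ± 4.8·n: J = (-4.38, 1.96), Z = (4.38, -1.96). Then cos ∠HJP = JH·JP / (|JH||JP|), giving 82.6°.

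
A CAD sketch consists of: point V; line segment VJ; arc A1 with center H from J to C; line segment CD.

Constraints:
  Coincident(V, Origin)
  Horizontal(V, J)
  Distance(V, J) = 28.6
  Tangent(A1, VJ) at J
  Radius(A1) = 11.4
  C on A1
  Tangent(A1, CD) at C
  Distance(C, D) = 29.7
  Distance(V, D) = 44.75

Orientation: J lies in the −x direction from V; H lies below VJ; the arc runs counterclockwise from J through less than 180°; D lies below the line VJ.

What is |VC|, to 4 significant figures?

41.70

V is at the origin; V and J share the same y with |VJ| = 28.6 and J on the −x side, so J = (-28.60, 0.000). A1 meets VJ tangentially, so HJ is at right angles to VJ, so H = J + (0, -11.4) = (-28.60, -11.40). Since HC ⟂ CD (tangency), |HD| = √(11.4² + 29.7²) = 31.81 regardless of where C sits on A1. So D lies on both circle(V, 44.75) and circle(H, 31.81); the below-VJ intersection is D = (-17.47, -41.20). C is the foot of the tangent from D: C = (-37.14, -18.95).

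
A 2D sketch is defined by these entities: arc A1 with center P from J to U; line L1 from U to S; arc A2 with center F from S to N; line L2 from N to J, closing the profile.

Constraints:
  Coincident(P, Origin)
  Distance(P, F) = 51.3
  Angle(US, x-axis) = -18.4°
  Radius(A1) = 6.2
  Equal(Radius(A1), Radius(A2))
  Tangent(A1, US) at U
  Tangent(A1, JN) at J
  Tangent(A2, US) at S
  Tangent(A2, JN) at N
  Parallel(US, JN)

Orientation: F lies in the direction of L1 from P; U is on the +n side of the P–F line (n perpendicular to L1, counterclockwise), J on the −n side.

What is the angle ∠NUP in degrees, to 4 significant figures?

76.41°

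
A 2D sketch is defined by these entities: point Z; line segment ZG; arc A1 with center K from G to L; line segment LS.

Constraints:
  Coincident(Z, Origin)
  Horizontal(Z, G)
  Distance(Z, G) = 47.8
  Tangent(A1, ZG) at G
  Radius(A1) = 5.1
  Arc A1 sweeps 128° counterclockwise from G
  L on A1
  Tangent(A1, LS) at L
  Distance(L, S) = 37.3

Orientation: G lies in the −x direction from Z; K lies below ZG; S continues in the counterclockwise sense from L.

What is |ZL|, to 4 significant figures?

52.47

Z is at the origin; ZG is horizontal with |ZG| = 47.8 and G on the −x side, so G = (-47.80, 0.000). Since A1 is tangent to ZG there, KG ⟂ ZG, so K = G + (0, -5.1) = (-47.80, -5.100). On A1, G sits at bearing 90° from K; a 128° counterclockwise sweep puts L at bearing 218°, so L = K + 5.1·(cos 218°, sin 218°) = (-51.82, -8.240). Then |ZL| = |L − Z| = 52.47.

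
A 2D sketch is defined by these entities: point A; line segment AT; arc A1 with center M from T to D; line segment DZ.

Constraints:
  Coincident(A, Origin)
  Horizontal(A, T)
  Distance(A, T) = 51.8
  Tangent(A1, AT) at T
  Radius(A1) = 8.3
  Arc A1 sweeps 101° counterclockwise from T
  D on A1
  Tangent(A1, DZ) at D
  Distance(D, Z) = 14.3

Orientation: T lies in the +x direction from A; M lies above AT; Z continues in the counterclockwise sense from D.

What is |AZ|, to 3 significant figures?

62.0

A is at the origin; AT is horizontal with |AT| = 51.8 and T on the +x side, so T = (51.8, 0.00). Since A1 is tangent to AT there, MT ⟂ AT, so M = T + (0, 8.3) = (51.8, 8.30). On A1, T sits at bearing -90° from M; a 101° counterclockwise sweep puts D at bearing 11°, so D = M + 8.3·(cos 11°, sin 11°) = (59.9, 9.88). A1 meets DZ tangentially, so MD is at right angles to DZ, so DZ runs along (−sin 11°, cos 11°); with |DZ| = 14.3, Z = (57.2, 23.9). Then |AZ| = |Z − A| = 62.0.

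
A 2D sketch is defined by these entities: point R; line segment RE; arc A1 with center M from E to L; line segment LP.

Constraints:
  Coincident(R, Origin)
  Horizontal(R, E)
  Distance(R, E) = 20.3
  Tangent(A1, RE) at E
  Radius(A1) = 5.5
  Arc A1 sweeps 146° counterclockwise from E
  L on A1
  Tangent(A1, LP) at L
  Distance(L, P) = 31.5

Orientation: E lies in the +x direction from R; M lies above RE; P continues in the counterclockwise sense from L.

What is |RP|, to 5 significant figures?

27.810

R is at the origin; RE is horizontal with |RE| = 20.3 and E on the +x side, so E = (20.300, 0.0000). Since A1 is tangent to RE there, ME ⟂ RE, so M = E + (0, 5.5) = (20.300, 5.5000). On A1, E sits at bearing -90° from M; a 146° counterclockwise sweep puts L at bearing 56°, so L = M + 5.5·(cos 56°, sin 56°) = (23.376, 10.060). Since A1 is tangent to LP there, ML ⟂ LP, so LP runs along (−sin 56°, cos 56°); with |LP| = 31.5, P = (-2.7391, 27.674). Then |RP| = |P − R| = 27.810.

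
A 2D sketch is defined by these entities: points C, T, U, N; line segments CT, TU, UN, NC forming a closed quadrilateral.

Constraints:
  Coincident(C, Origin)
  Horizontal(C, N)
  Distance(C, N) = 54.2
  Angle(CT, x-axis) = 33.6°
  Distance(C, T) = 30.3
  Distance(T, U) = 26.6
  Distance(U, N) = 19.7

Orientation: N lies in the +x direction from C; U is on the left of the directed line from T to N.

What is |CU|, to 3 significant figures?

55.3

Checks: |TU| = 26.60 ✓; |UN| = 19.70 ✓.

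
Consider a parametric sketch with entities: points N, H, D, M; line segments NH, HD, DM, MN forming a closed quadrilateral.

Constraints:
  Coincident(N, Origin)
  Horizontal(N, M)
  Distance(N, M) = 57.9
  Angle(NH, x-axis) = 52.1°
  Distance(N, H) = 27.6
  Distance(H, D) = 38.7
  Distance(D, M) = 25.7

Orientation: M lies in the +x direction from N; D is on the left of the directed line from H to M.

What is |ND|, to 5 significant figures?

61.083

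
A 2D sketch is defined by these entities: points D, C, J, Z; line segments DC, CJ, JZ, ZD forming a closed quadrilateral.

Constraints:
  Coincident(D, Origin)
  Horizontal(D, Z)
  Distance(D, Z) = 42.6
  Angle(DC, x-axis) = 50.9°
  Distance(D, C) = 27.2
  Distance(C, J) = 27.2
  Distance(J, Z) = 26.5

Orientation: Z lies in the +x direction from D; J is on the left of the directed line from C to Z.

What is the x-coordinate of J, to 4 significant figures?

43.82

Checks: |CJ| = 27.20 ✓; |JZ| = 26.50 ✓.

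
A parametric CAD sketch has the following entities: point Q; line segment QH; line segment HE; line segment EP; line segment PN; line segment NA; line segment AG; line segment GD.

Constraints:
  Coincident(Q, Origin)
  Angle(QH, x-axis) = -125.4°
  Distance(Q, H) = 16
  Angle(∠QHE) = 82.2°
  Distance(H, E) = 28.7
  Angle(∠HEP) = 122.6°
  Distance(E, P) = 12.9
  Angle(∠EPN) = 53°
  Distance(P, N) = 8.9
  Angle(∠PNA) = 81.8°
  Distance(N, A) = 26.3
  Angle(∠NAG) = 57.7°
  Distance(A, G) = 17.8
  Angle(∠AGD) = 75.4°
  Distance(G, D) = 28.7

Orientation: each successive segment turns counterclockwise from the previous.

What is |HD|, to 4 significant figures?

23.49

∠NAG = 57.7° gives AG at 17.30° from the x-axis; with |AG| = 17.8, G = (29.37, -36.53). ∠AGD = 75.4° gives GD at 121.9° from the x-axis; with |GD| = 28.7, D = (14.20, -12.17). Then |HD| = |D − H| = 23.49.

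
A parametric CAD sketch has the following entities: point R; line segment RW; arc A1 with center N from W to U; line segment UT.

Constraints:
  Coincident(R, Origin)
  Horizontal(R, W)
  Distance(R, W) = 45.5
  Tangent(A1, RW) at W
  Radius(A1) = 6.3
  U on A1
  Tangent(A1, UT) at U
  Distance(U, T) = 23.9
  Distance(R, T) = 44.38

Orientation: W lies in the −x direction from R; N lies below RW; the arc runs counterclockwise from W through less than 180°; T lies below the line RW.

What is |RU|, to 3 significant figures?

51.3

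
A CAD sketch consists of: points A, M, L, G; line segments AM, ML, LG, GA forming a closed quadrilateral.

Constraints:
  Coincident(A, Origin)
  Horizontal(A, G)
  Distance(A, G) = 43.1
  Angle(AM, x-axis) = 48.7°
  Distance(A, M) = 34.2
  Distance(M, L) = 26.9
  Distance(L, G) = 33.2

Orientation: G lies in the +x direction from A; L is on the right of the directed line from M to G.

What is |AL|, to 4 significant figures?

10.14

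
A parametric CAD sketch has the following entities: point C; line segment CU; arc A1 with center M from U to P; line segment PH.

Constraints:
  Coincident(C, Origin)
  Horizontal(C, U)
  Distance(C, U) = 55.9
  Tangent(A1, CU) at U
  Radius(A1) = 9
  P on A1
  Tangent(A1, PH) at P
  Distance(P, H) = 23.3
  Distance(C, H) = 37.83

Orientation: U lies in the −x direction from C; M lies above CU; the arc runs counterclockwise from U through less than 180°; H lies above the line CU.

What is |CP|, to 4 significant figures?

49.71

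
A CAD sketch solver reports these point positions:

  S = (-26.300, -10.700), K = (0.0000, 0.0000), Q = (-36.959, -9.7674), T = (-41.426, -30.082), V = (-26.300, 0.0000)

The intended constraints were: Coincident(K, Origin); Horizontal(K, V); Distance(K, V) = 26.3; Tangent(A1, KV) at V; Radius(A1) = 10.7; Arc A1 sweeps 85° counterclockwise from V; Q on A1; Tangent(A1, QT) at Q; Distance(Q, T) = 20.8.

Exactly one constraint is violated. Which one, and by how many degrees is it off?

Tangent(A1, QT) at Q — off by 7.40°.

K = (0.00, 0.00) ✓; K.y = 0.00, V.y = 0.00 ✓; |KV| = 26.30 ✓; ∠(SV, VK) = 90.00° ✓; |SV| = 10.70 ✓; bearing(S→Q) − bearing(S→V) = 85.00° ✓; |SQ| = 10.70 ✓; ∠(SQ, QT) = 97.40° ✗; |QT| = 20.80 ✓.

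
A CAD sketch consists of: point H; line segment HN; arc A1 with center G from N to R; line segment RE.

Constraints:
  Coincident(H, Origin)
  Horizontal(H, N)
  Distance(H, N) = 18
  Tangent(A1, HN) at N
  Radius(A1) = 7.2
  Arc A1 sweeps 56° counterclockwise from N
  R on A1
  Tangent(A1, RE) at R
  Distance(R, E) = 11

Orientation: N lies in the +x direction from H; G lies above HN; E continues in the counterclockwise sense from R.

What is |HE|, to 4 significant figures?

32.53

On A1, N sits at bearing -90° from G; a 56° counterclockwise sweep puts R at bearing -34°, so R = G + 7.2·(cos -34°, sin -34°) = (23.97, 3.174). Tangency of A1 to RE means the radius GR is perpendicular to RE, so RE runs along (−sin -34°, cos -34°); with |RE| = 11.0, E = (30.12, 12.29). Then |HE| = |E − H| = 32.53.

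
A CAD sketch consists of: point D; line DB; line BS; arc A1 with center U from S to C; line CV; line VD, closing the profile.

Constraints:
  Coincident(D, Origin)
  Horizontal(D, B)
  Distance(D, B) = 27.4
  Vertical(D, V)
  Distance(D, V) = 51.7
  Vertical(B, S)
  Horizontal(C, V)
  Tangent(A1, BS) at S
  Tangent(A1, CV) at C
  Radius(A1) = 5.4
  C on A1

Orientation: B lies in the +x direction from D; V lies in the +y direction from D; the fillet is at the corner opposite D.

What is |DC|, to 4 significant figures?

56.19

The virtual corner opposite D is at (27.40, 51.70). Since A1 is tangent to BS there, US ⟂ BS and tangency of A1 to CV means the radius UC is perpendicular to CV, with radius 5.4, so the center U sits 5.4 in from both sides at U = (22.00, 46.30). That places the tangent points at S = (27.40, 46.30) on BS and C = (22.00, 51.70) on CV. Then |DC| = |C − D| = 56.19.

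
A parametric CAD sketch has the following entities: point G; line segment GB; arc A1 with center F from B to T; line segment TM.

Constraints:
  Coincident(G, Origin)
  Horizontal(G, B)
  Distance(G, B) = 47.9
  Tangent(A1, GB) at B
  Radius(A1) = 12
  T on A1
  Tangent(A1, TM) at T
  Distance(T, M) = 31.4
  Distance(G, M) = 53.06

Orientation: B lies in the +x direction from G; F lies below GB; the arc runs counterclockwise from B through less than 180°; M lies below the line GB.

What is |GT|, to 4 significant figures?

37.53

G is at the origin; GB is horizontal with |GB| = 47.9 and B on the +x side, so B = (47.90, 0.000). Since A1 is tangent to GB there, FB ⟂ GB, so F = B + (0, -12) = (47.90, -12.00). Since FT ⟂ TM (tangency), |FM| = √(12.0² + 31.4²) = 33.61 regardless of where T sits on A1. So M lies on both circle(G, 53.06) and circle(F, 33.61); the below-GB intersection is M = (32.55, -41.90). T is the foot of the tangent from M: T = (35.97, -10.69).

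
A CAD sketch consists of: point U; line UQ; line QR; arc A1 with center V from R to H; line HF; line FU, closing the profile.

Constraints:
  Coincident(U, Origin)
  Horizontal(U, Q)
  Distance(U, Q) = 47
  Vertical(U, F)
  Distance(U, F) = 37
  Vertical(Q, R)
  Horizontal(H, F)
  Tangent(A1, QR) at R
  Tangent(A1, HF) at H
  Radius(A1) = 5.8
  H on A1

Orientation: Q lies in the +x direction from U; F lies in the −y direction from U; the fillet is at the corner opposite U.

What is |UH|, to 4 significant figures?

55.38

U is at the origin; U and Q share the same y with |UQ| = 47.0 and Q on the +x side, so Q = (47.00, 0.000). UF is vertical with |UF| = 37.0 and F on the −y side, so F = (0.000, -37.00). The virtual corner opposite U is at (47.00, -37.00). Tangency of A1 to QR means the radius VR is perpendicular to QR and since A1 is tangent to HF there, VH ⟂ HF, with radius 5.8, so the center V sits 5.8 in from both sides at V = (41.20, -31.20). That places the tangent points at R = (47.00, -31.20) on QR and H = (41.20, -37.00) on HF. Then |UH| = |H − U| = 55.38.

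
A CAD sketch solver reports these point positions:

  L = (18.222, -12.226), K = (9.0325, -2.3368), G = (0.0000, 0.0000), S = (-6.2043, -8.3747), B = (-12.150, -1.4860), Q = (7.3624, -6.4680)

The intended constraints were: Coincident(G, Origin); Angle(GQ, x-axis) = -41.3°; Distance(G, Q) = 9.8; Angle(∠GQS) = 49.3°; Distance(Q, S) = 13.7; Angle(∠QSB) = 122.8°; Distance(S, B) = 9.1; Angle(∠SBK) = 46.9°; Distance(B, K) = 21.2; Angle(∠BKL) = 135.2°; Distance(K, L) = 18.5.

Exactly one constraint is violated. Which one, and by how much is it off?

Distance(K, L) = 18.5 — off by 5.00.

G = (0.00, 0.00) ✓; GQ at -41.30° ✓; |GQ| = 9.800 ✓; ∠GQS = 49.30° ✓; |QS| = 13.70 ✓; ∠QSB = 122.8° ✓; |SB| = 9.100 ✓; ∠SBK = 46.90° ✓; |BK| = 21.20 ✓; ∠BKL = 135.2° ✓; |KL| = 13.50 ✗.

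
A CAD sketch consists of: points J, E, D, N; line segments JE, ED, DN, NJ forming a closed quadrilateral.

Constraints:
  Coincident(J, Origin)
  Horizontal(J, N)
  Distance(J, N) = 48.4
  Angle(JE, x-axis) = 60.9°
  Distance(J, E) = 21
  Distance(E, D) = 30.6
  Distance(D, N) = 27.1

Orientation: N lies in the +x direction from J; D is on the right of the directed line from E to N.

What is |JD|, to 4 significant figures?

24.87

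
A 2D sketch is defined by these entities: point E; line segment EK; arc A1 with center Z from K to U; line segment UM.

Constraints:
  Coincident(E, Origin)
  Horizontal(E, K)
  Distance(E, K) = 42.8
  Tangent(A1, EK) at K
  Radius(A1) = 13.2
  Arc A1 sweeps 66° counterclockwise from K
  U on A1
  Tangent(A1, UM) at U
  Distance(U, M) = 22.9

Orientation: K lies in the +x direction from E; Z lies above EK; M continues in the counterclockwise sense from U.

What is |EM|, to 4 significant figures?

70.32

E is at the origin; EK is horizontal with |EK| = 42.8 and K on the +x side, so K = (42.80, 0.000). A1 meets EK tangentially, so ZK is at right angles to EK, so Z = K + (0, 13.2) = (42.80, 13.20). On A1, K sits at bearing -90° from Z; a 66° counterclockwise sweep puts U at bearing -24°, so U = Z + 13.2·(cos -24°, sin -24°) = (54.86, 7.831). Since A1 is tangent to UM there, ZU ⟂ UM, so UM runs along (−sin -24°, cos -24°); with |UM| = 22.9, M = (64.17, 28.75). Then |EM| = |M − E| = 70.32.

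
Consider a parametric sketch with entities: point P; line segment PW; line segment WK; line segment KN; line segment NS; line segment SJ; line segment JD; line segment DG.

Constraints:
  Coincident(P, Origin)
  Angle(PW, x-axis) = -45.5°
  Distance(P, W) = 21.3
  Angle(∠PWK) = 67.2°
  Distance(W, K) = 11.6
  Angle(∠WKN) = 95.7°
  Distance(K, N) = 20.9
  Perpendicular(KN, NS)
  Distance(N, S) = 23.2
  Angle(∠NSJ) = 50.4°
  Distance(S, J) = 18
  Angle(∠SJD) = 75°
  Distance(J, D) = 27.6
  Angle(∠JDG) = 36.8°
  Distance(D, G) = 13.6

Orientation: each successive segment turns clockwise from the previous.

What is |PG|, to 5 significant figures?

7.0437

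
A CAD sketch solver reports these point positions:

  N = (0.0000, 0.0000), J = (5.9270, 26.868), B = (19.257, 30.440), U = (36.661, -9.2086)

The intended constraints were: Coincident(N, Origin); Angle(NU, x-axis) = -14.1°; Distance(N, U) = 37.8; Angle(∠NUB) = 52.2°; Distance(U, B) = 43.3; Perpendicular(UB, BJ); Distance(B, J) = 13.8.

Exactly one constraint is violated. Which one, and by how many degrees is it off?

Perpendicular(UB, BJ) — off by 8.70°.

N = (0.00, 0.00) ✓; NU at -14.10° ✓; |NU| = 37.80 ✓; ∠NUB = 52.20° ✓; |UB| = 43.30 ✓; ∠(UB, BJ) = 81.30° ✗; |BJ| = 13.80 ✓.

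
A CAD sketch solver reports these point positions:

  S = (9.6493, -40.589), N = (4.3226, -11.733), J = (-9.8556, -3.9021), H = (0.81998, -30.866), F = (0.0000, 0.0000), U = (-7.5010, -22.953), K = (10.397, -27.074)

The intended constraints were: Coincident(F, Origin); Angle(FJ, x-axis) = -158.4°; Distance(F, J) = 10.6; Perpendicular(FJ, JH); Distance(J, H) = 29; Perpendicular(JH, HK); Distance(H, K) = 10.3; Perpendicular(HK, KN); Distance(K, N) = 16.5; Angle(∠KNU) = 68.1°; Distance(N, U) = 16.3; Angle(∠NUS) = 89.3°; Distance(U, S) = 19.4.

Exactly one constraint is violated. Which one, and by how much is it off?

Distance(U, S) = 19.4 — off by 5.20.

F = (0.00, 0.00) ✓; FJ at -158.4° ✓; |FJ| = 10.60 ✓; ∠(FJ, JH) = 90.00° ✓; |JH| = 29.00 ✓; ∠(JH, HK) = 90.00° ✓; |HK| = 10.30 ✓; ∠(HK, KN) = 90.00° ✓; |KN| = 16.50 ✓; ∠KNU = 68.10° ✓; |NU| = 16.30 ✓; ∠NUS = 89.30° ✓; |US| = 24.60 ✗.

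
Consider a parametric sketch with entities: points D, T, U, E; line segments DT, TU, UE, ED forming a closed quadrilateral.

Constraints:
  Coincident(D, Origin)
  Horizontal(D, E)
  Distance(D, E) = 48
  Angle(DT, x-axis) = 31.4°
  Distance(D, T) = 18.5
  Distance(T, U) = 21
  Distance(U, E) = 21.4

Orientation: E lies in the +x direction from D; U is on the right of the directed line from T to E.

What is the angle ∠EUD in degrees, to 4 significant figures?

144.5°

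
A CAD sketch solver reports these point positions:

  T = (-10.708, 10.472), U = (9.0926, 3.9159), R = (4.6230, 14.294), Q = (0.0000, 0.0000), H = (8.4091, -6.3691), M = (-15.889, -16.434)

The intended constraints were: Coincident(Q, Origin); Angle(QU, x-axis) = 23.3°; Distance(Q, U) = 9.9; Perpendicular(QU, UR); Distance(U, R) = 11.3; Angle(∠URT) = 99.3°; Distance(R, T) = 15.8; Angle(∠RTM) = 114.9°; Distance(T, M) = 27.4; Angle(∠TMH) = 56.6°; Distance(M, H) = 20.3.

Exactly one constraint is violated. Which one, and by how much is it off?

Distance(M, H) = 20.3 — off by 6.00.

Q = (0.00, 0.00) ✓; QU at 23.30° ✓; |QU| = 9.900 ✓; ∠(QU, UR) = 90.00° ✓; |UR| = 11.30 ✓; ∠URT = 99.30° ✓; |RT| = 15.80 ✓; ∠RTM = 114.9° ✓; |TM| = 27.40 ✓; ∠TMH = 56.60° ✓; |MH| = 26.30 ✗.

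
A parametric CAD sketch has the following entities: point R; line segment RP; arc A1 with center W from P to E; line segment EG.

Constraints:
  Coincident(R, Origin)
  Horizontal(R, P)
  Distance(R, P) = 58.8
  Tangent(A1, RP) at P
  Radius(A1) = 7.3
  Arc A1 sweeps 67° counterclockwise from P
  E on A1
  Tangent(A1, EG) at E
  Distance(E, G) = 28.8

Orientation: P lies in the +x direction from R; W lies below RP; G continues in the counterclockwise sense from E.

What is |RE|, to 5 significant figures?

52.270

A1 meets RP tangentially, so WP is at right angles to RP, so W = P + (0, -7.3) = (58.800, -7.3000). On A1, P sits at bearing 90° from W; a 67° counterclockwise sweep puts E at bearing 157°, so E = W + 7.3·(cos 157°, sin 157°) = (52.080, -4.4477). Then |RE| = |E − R| = 52.270.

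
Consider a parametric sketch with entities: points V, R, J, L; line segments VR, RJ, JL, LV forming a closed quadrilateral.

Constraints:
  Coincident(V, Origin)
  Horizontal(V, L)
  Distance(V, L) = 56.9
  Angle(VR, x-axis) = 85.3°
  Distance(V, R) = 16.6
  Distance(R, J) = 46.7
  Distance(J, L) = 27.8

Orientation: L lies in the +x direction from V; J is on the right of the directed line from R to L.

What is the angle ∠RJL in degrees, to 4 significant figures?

98.97°

V is at the origin; V and L share the same y with |VL| = 56.9 and L in +x, so L = (56.9, 0). VR runs at 85.3° with |VR| = 16.6, so R = (1.360, 16.54). J is determined by |RJ| = 46.7 and |JL| = 27.8 together: it lies at the intersection of circle(R, 46.7) and circle(L, 27.8). With |RL| = 57.95, the foot of the radical line on RL is 41.12 from R and the perpendicular offset is √(46.7² − 41.12²) = 22.13. Taking the right-of-RL solution: J = (34.46, -16.40).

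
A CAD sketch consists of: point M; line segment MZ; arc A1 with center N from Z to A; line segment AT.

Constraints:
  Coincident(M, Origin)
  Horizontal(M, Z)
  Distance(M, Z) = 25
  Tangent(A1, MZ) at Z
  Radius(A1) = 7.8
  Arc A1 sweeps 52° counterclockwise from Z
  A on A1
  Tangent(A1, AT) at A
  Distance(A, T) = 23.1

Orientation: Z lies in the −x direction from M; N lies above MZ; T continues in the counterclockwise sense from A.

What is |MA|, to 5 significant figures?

19.090

The tangent condition forces NZ to be normal to MZ, so N = Z + (0, 7.8) = (-25.000, 7.8000). On A1, Z sits at bearing -90° from N; a 52° counterclockwise sweep puts A at bearing -38°, so A = N + 7.8·(cos -38°, sin -38°) = (-18.854, 2.9978). Then |MA| = |A − M| = 19.090.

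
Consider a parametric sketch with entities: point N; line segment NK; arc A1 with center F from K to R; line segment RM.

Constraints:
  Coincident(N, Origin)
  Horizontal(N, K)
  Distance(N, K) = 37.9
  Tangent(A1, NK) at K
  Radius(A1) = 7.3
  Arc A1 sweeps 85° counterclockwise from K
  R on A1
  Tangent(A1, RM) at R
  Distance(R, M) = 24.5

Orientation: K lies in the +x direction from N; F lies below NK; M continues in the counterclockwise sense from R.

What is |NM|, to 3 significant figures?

42.2

N is at the origin; N and K share the same y with |NK| = 37.9 and K on the +x side, so K = (37.9, 0.00). Tangency of A1 to NK means the radius FK is perpendicular to NK, so F = K + (0, -7.3) = (37.9, -7.30). On A1, K sits at bearing 90° from F; an 85° counterclockwise sweep puts R at bearing 175°, so R = F + 7.3·(cos 175°, sin 175°) = (30.6, -6.66). The tangent condition forces FR to be normal to RM, so RM runs along (−sin 175°, cos 175°); with |RM| = 24.5, M = (28.5, -31.1). Then |NM| = |M − N| = 42.2.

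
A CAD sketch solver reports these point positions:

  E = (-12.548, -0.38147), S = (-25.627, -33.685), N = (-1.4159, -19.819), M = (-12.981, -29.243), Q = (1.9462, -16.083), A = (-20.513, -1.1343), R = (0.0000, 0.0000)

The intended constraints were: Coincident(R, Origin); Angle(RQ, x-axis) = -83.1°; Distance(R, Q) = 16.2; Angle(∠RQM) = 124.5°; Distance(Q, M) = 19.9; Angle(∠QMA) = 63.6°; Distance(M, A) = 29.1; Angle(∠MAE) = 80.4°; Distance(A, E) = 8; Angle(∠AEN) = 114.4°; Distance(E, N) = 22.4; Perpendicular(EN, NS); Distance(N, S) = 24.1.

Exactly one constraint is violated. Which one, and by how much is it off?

Distance(N, S) = 24.1 — off by 3.80.

R = (0.00, 0.00) ✓; RQ at -83.10° ✓; |RQ| = 16.20 ✓; ∠RQM = 124.5° ✓; |QM| = 19.90 ✓; ∠QMA = 63.60° ✓; |MA| = 29.10 ✓; ∠MAE = 80.40° ✓; |AE| = 8.000 ✓; ∠AEN = 114.4° ✓; |EN| = 22.40 ✓; ∠(EN, NS) = 90.00° ✓; |NS| = 27.90 ✗.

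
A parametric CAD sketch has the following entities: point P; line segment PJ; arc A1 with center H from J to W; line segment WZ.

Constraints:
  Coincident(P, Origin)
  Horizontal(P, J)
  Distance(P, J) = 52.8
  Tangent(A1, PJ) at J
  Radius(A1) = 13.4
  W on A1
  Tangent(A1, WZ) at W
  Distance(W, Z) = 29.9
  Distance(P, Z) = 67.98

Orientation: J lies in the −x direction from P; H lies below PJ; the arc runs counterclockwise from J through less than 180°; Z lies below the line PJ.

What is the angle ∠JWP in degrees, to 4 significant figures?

42.37°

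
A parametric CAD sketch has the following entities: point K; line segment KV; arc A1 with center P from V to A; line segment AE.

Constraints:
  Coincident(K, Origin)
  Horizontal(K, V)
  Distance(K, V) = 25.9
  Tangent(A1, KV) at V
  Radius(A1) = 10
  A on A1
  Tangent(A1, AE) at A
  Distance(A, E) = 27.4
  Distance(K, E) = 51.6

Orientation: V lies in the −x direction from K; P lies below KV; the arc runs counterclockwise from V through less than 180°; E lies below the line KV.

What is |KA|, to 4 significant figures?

37.32

Checks: ∠(PV, VK) = 90.00° ✓; |PV| = 10.00 ✓; |PA| = 10.00 ✓; ∠(PA, AE) = 90.00° ✓; |AE| = 27.40 ✓; |KE| = 51.60 ✓.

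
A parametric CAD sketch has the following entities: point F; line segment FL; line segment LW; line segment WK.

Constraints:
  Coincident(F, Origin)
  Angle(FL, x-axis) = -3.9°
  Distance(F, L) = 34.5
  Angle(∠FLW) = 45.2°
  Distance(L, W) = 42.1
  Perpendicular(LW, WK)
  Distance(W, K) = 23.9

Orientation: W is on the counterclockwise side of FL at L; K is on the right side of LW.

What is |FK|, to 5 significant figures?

51.547

F is at the origin; FL runs at -3.9° with length 34.5, so L = 34.5·(cos -3.9°, sin -3.9°) = (34.420, -2.3465). ∠FLW = 45.2°, so LW runs at -3.9° + (180° − 45.2°) = 130.90° from the x-axis; with |LW| = 42.1, W = L + 42.1·(cos 130.90°, sin 130.90°) = (6.8555, 29.475). The perpendicularity gives WK at right angles to LW; with |WK| = 23.9 on the right of LW, K = W + 23.9·(0.75585, 0.65474) = (24.920, 45.123). Then |FK| = |K − F| = 51.547.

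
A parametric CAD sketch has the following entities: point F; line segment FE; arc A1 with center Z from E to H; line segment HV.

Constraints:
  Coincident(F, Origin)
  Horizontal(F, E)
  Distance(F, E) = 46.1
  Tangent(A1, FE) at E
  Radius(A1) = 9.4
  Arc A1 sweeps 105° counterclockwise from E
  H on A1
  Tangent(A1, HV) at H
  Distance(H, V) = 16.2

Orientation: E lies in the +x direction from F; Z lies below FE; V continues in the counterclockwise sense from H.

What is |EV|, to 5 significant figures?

27.912

F is at the origin; FE is horizontal with |FE| = 46.1 and E on the +x side, so E = (46.100, 0.0000). Since A1 is tangent to FE there, ZE ⟂ FE, so Z = E + (0, -9.4) = (46.100, -9.4000). On A1, E sits at bearing 90° from Z; a 105° counterclockwise sweep puts H at bearing 195°, so H = Z + 9.4·(cos 195°, sin 195°) = (37.020, -11.833). A1 meets HV tangentially, so ZH is at right angles to HV, so HV runs along (−sin 195°, cos 195°); with |HV| = 16.2, V = (41.213, -27.481). Then |EV| = |V − E| = 27.912.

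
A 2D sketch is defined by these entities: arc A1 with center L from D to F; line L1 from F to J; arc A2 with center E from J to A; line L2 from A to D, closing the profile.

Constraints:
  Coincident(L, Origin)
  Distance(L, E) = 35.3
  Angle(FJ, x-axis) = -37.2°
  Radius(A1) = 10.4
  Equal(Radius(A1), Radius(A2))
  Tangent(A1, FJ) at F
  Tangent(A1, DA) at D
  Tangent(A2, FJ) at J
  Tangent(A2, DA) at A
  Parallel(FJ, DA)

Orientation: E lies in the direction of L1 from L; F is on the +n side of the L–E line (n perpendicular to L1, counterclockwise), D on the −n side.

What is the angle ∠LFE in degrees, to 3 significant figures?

73.6°

The slot axis is L1's direction at -37.2°, so u = (cos -37.2°, sin -37.2°) = (0.797, -0.605) and n = (−sin -37.2°, cos -37.2°) = (0.605, 0.797). L is at the origin and E lies 35.3 along u from L, so E = 35.3·u = (28.1, -21.3). Tangency of A1 to both parallel lines with radius 10.4 puts F and D at L ± 10.4·n: F = (6.29, 8.28), D = (-6.29, -8.28). Then cos ∠LFE = FL·FE / (|FL||FE|), giving 73.6°.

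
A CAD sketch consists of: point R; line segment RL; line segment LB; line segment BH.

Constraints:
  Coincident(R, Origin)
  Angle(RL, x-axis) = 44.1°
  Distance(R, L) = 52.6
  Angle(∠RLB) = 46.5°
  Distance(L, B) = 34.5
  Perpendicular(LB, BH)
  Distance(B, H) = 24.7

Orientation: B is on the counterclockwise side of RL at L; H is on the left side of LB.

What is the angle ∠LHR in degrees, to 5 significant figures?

132.83°

R is at the origin; RL runs at 44.1° with length 52.6, so L = 52.6·(cos 44.1°, sin 44.1°) = (37.773, 36.605). ∠RLB = 46.5°, so LB runs at 44.1° + (180° − 46.5°) = 177.60° from the x-axis; with |LB| = 34.5, B = L + 34.5·(cos 177.60°, sin 177.60°) = (3.3037, 38.050). LB ⟂ BH; with |BH| = 24.7 on the left of LB, H = B + 24.7·(-0.041876, -0.99912) = (2.2694, 13.371). Then cos ∠LHR = HL·HR / (|HL||HR|), giving 132.83°.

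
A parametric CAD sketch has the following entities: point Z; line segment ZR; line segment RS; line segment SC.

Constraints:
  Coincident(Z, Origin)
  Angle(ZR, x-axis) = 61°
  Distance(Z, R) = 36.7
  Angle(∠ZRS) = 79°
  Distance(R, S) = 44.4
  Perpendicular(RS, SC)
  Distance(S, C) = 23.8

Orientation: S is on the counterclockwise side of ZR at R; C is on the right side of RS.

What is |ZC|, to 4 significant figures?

70.55

Z is at the origin; ZR runs at 61.0° with length 36.7, so R = 36.7·(cos 61.0°, sin 61.0°) = (17.79, 32.10). ∠ZRS = 79.0°, so RS runs at 61.0° + (180° − 79.0°) = 162.0° from the x-axis; with |RS| = 44.4, S = R + 44.4·(cos 162.0°, sin 162.0°) = (-24.43, 45.82). RS is perpendicular to SC; with |SC| = 23.8 on the right of RS, C = S + 23.8·(0.3090, 0.9511) = (-17.08, 68.45). Then |ZC| = |C − Z| = 70.55.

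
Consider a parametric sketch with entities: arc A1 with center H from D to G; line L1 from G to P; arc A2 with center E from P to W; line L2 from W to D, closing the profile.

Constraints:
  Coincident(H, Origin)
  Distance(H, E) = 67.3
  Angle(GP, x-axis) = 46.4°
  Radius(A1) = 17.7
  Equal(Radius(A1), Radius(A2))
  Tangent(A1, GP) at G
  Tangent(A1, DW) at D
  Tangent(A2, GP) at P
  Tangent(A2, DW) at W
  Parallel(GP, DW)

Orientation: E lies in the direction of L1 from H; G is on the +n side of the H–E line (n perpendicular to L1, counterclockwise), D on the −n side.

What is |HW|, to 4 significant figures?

69.59

The slot axis is L1's direction at 46.4°, so u = (cos 46.4°, sin 46.4°) = (0.6896, 0.7242) and n = (−sin 46.4°, cos 46.4°) = (-0.7242, 0.6896). H is at the origin and E lies 67.3 along u from H, so E = 67.3·u = (46.41, 48.74). Tangency of A1 to both parallel lines with radius 17.7 puts G and D at H ± 17.7·n: G = (-12.82, 12.21), D = (12.82, -12.21). Equal radii place P and W the same way about E: P = E + 17.7·n = (33.59, 60.94), W = E − 17.7·n = (59.23, 36.53). Then |HW| = |W − H| = 69.59.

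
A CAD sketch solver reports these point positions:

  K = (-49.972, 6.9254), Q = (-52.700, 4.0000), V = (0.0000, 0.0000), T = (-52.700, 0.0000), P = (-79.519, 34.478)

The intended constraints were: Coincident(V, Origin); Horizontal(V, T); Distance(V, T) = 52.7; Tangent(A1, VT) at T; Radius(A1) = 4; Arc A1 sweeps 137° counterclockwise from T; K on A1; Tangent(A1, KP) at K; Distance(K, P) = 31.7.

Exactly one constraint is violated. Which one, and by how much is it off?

Distance(K, P) = 31.7 — off by 8.70.

V = (0.00, 0.00) ✓; V.y = 0.00, T.y = 0.00 ✓; |VT| = 52.70 ✓; ∠(QT, TV) = 90.00° ✓; |QT| = 4.000 ✓; bearing(Q→K) − bearing(Q→T) = 137.0° ✓; |QK| = 4.000 ✓; ∠(QK, KP) = 90.00° ✓; |KP| = 40.40 ✗.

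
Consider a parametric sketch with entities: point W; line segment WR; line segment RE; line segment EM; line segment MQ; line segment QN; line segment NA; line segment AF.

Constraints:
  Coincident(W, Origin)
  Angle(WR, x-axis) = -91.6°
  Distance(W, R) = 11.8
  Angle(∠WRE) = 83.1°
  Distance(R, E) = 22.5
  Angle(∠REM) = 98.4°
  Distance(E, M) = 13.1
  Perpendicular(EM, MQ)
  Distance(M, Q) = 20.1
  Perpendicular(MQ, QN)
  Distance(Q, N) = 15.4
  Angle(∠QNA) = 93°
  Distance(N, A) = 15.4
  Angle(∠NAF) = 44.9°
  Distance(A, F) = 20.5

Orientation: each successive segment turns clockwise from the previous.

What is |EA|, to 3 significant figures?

5.65

W is at the origin; WR runs at -91.6° with length 11.8, so R = (-0.329, -11.8). ∠WRE = 83.1° gives RE at 172° from the x-axis; with |RE| = 22.5, E = (-22.6, -8.47). ∠REM = 98.4° gives EM at 89.9° from the x-axis; with |EM| = 13.1, M = (-22.6, 4.63). EM ⟂ MQ, so MQ runs at -0.100°; with |MQ| = 20.1, Q = (-2.46, 4.60). The perpendicularity gives QN at right angles to MQ, so QN runs at -90.1°; with |QN| = 15.4, N = (-2.49, -10.8). ∠QNA = 93.0° gives NA at -177° from the x-axis; with |NA| = 15.4, A = (-17.9, -11.6). Then |EA| = |A − E| = 5.65.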